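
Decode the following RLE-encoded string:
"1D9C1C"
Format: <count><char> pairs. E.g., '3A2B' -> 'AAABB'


Expanding each <count><char> pair:
  1D -> 'D'
  9C -> 'CCCCCCCCC'
  1C -> 'C'

Decoded = DCCCCCCCCCC


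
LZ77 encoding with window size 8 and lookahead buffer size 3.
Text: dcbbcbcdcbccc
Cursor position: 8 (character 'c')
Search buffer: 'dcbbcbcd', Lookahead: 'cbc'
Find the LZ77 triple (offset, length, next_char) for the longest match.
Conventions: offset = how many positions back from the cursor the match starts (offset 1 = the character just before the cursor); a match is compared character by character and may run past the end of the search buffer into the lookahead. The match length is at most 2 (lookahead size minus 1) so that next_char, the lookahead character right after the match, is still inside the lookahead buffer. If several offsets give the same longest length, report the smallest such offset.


Try each offset into the search buffer:
  offset=1 (pos 7, char 'd'): match length 0
  offset=2 (pos 6, char 'c'): match length 1
  offset=3 (pos 5, char 'b'): match length 0
  offset=4 (pos 4, char 'c'): match length 2
  offset=5 (pos 3, char 'b'): match length 0
  offset=6 (pos 2, char 'b'): match length 0
  offset=7 (pos 1, char 'c'): match length 2
  offset=8 (pos 0, char 'd'): match length 0
Longest match has length 2, found at offsets 4, 7; take the smallest, offset 4.
next_char = character at position 8 + 2 = 10 -> 'c'

Best match: offset=4, length=2 (matching 'cb' starting at position 4)
LZ77 triple: (4, 2, 'c')


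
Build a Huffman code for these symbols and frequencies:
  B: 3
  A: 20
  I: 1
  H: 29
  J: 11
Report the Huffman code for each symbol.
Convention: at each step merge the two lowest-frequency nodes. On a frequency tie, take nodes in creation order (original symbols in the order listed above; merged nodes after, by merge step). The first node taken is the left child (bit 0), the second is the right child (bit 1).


Huffman tree construction:
Step 1: Merge I(1) + B(3) = 4
Step 2: Merge (I+B)(4) + J(11) = 15
Step 3: Merge ((I+B)+J)(15) + A(20) = 35
Step 4: Merge H(29) + (((I+B)+J)+A)(35) = 64
Read each symbol's code off the tree from the root (left child = 0, right child = 1).

Codes:
  B: 1001 (length 4)
  A: 11 (length 2)
  I: 1000 (length 4)
  H: 0 (length 1)
  J: 101 (length 3)
Average code length: 118/64 = 1.8438 bits/symbol


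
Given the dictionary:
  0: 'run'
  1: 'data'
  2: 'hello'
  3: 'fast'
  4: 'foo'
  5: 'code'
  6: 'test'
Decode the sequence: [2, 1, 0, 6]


Look up each index in the dictionary:
  2 -> 'hello'
  1 -> 'data'
  0 -> 'run'
  6 -> 'test'

Decoded: "hello data run test"


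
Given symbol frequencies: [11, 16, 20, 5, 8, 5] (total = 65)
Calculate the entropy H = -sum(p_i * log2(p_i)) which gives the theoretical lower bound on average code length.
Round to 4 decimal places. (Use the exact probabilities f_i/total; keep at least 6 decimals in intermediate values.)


Per-symbol terms -p_i * log2(p_i) with p_i = f_i/65:
  p = 11/65 = 0.169231: log2(p) = -2.562936, -p*log2(p) = 0.433728
  p = 16/65 = 0.246154: log2(p) = -2.022368, -p*log2(p) = 0.497814
  p = 20/65 = 0.307692: log2(p) = -1.700440, -p*log2(p) = 0.523212
  p = 5/65 = 0.076923: log2(p) = -3.700440, -p*log2(p) = 0.284649
  p = 8/65 = 0.123077: log2(p) = -3.022368, -p*log2(p) = 0.371984
  p = 5/65 = 0.076923: log2(p) = -3.700440, -p*log2(p) = 0.284649
H = 0.433728 + 0.497814 + 0.523212 + 0.284649 + 0.371984 + 0.284649 = 2.396036

H = 2.396 bits/symbol


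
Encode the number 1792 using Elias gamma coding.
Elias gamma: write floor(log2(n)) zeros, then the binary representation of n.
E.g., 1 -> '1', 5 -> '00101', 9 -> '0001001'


num_bits = floor(log2(1792)) + 1 = 11
leading_zeros = num_bits - 1 = 10
binary(1792) = 11100000000

Elias gamma(1792) = '0000000000' + '11100000000' = 000000000011100000000 (21 bits)


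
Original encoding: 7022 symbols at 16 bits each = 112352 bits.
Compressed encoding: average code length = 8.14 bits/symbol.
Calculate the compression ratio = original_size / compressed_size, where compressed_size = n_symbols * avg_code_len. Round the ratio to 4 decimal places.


original_size = n_symbols * orig_bits = 7022 * 16 = 112352 bits
compressed_size = n_symbols * avg_code_len = 7022 * 8.14 = 57159.08 bits
ratio = original_size / compressed_size = 112352 / 57159.08 = 1.9656

Compression ratio = 1.9656


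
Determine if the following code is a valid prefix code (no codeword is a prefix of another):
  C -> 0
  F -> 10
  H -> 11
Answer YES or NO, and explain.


Checking each pair (does one codeword prefix another?):
  C='0' vs F='10': no prefix
  C='0' vs H='11': no prefix
  F='10' vs C='0': no prefix
  F='10' vs H='11': no prefix
  H='11' vs C='0': no prefix
  H='11' vs F='10': no prefix
No violation found over all pairs.

YES -- this is a valid prefix code. No codeword is a prefix of any other codeword.


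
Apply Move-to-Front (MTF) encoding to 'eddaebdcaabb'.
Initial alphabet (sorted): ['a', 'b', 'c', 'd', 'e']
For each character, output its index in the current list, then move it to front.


MTF encoding:
'e': index 4 in ['a', 'b', 'c', 'd', 'e'] -> ['e', 'a', 'b', 'c', 'd']
'd': index 4 in ['e', 'a', 'b', 'c', 'd'] -> ['d', 'e', 'a', 'b', 'c']
'd': index 0 in ['d', 'e', 'a', 'b', 'c'] -> ['d', 'e', 'a', 'b', 'c']
'a': index 2 in ['d', 'e', 'a', 'b', 'c'] -> ['a', 'd', 'e', 'b', 'c']
'e': index 2 in ['a', 'd', 'e', 'b', 'c'] -> ['e', 'a', 'd', 'b', 'c']
'b': index 3 in ['e', 'a', 'd', 'b', 'c'] -> ['b', 'e', 'a', 'd', 'c']
'd': index 3 in ['b', 'e', 'a', 'd', 'c'] -> ['d', 'b', 'e', 'a', 'c']
'c': index 4 in ['d', 'b', 'e', 'a', 'c'] -> ['c', 'd', 'b', 'e', 'a']
'a': index 4 in ['c', 'd', 'b', 'e', 'a'] -> ['a', 'c', 'd', 'b', 'e']
'a': index 0 in ['a', 'c', 'd', 'b', 'e'] -> ['a', 'c', 'd', 'b', 'e']
'b': index 3 in ['a', 'c', 'd', 'b', 'e'] -> ['b', 'a', 'c', 'd', 'e']
'b': index 0 in ['b', 'a', 'c', 'd', 'e'] -> ['b', 'a', 'c', 'd', 'e']


Output: [4, 4, 0, 2, 2, 3, 3, 4, 4, 0, 3, 0]


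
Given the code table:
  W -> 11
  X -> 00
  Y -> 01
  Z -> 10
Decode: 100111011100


Decoding:
10 -> Z
01 -> Y
11 -> W
01 -> Y
11 -> W
00 -> X


Result: ZYWYWX


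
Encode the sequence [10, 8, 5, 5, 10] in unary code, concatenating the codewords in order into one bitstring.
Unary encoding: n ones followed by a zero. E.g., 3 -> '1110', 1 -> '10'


Encode each number as n ones followed by a terminating 0:
  10 -> 11111111110 (11 bits)
  8 -> 111111110 (9 bits)
  5 -> 111110 (6 bits)
  5 -> 111110 (6 bits)
  10 -> 11111111110 (11 bits)
Total length = 11 + 9 + 6 + 6 + 11 = 43 bits.

Unary([10, 8, 5, 5, 10]) = 1111111111011111111011111011111011111111110 (43 bits)


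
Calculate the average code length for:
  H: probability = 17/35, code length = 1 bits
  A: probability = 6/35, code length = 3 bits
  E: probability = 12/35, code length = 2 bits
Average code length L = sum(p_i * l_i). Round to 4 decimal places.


Weighted contributions p_i * l_i:
  H: (17/35) * 1 = 17/35
  A: (6/35) * 3 = 18/35
  E: (12/35) * 2 = 24/35
Sum = (17 + 18 + 24)/35 = 59/35

L = 59/35 = 1.6857 bits/symbol


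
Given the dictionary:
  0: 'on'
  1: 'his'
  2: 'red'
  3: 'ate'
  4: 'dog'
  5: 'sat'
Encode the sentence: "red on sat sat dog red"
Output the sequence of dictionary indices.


Look up each word in the dictionary:
  'red' -> 2
  'on' -> 0
  'sat' -> 5
  'sat' -> 5
  'dog' -> 4
  'red' -> 2

Encoded: [2, 0, 5, 5, 4, 2]


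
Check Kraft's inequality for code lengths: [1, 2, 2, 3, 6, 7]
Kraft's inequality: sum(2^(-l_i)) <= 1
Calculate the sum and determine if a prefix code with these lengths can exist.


Sum = 2^(-1) + 2^(-2) + 2^(-2) + 2^(-3) + 2^(-6) + 2^(-7)
    = 0.5 + 0.25 + 0.25 + 0.125 + 0.015625 + 0.0078125
    = 147/128 = 1.1484375
Since 1.1484375 > 1, Kraft's inequality is NOT satisfied.
A prefix code with these lengths CANNOT exist.

Kraft sum = 1.1484375. Not satisfied.


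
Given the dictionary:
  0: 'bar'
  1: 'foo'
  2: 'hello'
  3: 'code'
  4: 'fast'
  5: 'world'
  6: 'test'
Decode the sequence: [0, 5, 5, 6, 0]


Look up each index in the dictionary:
  0 -> 'bar'
  5 -> 'world'
  5 -> 'world'
  6 -> 'test'
  0 -> 'bar'

Decoded: "bar world world test bar"


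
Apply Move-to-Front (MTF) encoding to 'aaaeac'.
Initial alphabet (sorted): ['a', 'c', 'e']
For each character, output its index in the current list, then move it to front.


MTF encoding:
'a': index 0 in ['a', 'c', 'e'] -> ['a', 'c', 'e']
'a': index 0 in ['a', 'c', 'e'] -> ['a', 'c', 'e']
'a': index 0 in ['a', 'c', 'e'] -> ['a', 'c', 'e']
'e': index 2 in ['a', 'c', 'e'] -> ['e', 'a', 'c']
'a': index 1 in ['e', 'a', 'c'] -> ['a', 'e', 'c']
'c': index 2 in ['a', 'e', 'c'] -> ['c', 'a', 'e']


Output: [0, 0, 0, 2, 1, 2]


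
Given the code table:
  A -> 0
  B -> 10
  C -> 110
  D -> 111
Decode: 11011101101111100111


Decoding:
110 -> C
111 -> D
0 -> A
110 -> C
111 -> D
110 -> C
0 -> A
111 -> D


Result: CDACDCAD


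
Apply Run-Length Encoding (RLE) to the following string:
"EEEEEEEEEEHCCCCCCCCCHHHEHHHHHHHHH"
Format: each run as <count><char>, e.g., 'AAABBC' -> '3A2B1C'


Scanning runs left to right:
  i=0: run of 'E' x 10 -> '10E'
  i=10: run of 'H' x 1 -> '1H'
  i=11: run of 'C' x 9 -> '9C'
  i=20: run of 'H' x 3 -> '3H'
  i=23: run of 'E' x 1 -> '1E'
  i=24: run of 'H' x 9 -> '9H'

RLE = 10E1H9C3H1E9H


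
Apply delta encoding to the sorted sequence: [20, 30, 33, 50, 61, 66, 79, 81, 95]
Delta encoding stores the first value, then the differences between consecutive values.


First value: 20
Deltas:
  30 - 20 = 10
  33 - 30 = 3
  50 - 33 = 17
  61 - 50 = 11
  66 - 61 = 5
  79 - 66 = 13
  81 - 79 = 2
  95 - 81 = 14


Delta encoded: [20, 10, 3, 17, 11, 5, 13, 2, 14]


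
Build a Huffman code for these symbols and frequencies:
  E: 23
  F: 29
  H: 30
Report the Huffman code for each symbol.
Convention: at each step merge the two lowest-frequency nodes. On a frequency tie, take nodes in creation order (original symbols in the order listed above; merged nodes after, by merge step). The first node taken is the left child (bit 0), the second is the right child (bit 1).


Huffman tree construction:
Step 1: Merge E(23) + F(29) = 52
Step 2: Merge H(30) + (E+F)(52) = 82
Read each symbol's code off the tree from the root (left child = 0, right child = 1).

Codes:
  E: 10 (length 2)
  F: 11 (length 2)
  H: 0 (length 1)
Average code length: 134/82 = 1.6341 bits/symbol


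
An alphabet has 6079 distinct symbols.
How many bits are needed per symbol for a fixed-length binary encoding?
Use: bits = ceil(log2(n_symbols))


log2(6079) = 12.5696
Bracket: 2^12 = 4096 < 6079 <= 2^13 = 8192
So ceil(log2(6079)) = 13

bits = ceil(log2(6079)) = ceil(12.5696) = 13 bits


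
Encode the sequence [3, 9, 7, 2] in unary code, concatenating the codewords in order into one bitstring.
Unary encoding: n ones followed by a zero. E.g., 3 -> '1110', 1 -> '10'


Encode each number as n ones followed by a terminating 0:
  3 -> 1110 (4 bits)
  9 -> 1111111110 (10 bits)
  7 -> 11111110 (8 bits)
  2 -> 110 (3 bits)
Total length = 4 + 10 + 8 + 3 = 25 bits.

Unary([3, 9, 7, 2]) = 1110111111111011111110110 (25 bits)


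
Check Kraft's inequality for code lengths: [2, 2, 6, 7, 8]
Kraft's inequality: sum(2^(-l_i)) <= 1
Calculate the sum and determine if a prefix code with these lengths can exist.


Sum = 2^(-2) + 2^(-2) + 2^(-6) + 2^(-7) + 2^(-8)
    = 0.25 + 0.25 + 0.015625 + 0.0078125 + 0.00390625
    = 135/256 = 0.52734375
Since 0.52734375 <= 1, Kraft's inequality IS satisfied.
A prefix code with these lengths CAN exist.

Kraft sum = 0.52734375. Satisfied.


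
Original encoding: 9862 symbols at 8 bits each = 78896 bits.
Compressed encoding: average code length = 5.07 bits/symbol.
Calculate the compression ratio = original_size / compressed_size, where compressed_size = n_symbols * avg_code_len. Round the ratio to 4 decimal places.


original_size = n_symbols * orig_bits = 9862 * 8 = 78896 bits
compressed_size = n_symbols * avg_code_len = 9862 * 5.07 = 50000.34 bits
ratio = original_size / compressed_size = 78896 / 50000.34 = 1.5779

Compression ratio = 1.5779


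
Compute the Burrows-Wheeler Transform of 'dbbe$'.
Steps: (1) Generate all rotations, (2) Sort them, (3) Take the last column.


Rotations (sorted):
  0: $dbbe -> last char: e
  1: bbe$d -> last char: d
  2: be$db -> last char: b
  3: dbbe$ -> last char: $
  4: e$dbb -> last char: b


BWT = edb$b


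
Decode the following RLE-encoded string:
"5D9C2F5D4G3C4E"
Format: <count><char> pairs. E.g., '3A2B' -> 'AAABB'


Expanding each <count><char> pair:
  5D -> 'DDDDD'
  9C -> 'CCCCCCCCC'
  2F -> 'FF'
  5D -> 'DDDDD'
  4G -> 'GGGG'
  3C -> 'CCC'
  4E -> 'EEEE'

Decoded = DDDDDCCCCCCCCCFFDDDDDGGGGCCCEEEE


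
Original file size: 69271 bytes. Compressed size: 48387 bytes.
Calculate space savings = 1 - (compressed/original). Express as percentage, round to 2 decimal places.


ratio = compressed/original = 48387/69271 = 0.698517
savings = 1 - ratio = 1 - 0.698517 = 0.301483
as a percentage: 0.301483 * 100 = 30.15%

Space savings = 1 - 48387/69271 = 30.15%


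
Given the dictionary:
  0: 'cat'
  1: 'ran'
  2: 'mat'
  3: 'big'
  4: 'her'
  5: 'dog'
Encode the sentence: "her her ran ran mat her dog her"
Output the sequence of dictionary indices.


Look up each word in the dictionary:
  'her' -> 4
  'her' -> 4
  'ran' -> 1
  'ran' -> 1
  'mat' -> 2
  'her' -> 4
  'dog' -> 5
  'her' -> 4

Encoded: [4, 4, 1, 1, 2, 4, 5, 4]


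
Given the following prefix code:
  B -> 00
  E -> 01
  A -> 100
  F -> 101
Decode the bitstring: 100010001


Decoding step by step:
Bits 100 -> A
Bits 01 -> E
Bits 00 -> B
Bits 01 -> E


Decoded message: AEBE


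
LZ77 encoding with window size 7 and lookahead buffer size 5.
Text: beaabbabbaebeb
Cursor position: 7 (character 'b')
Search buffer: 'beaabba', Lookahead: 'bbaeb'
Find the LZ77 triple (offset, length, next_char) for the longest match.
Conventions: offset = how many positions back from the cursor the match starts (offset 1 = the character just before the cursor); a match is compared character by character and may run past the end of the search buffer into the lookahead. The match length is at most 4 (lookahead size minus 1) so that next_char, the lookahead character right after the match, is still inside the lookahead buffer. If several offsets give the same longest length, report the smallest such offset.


Try each offset into the search buffer:
  offset=1 (pos 6, char 'a'): match length 0
  offset=2 (pos 5, char 'b'): match length 1
  offset=3 (pos 4, char 'b'): match length 3
  offset=4 (pos 3, char 'a'): match length 0
  offset=5 (pos 2, char 'a'): match length 0
  offset=6 (pos 1, char 'e'): match length 0
  offset=7 (pos 0, char 'b'): match length 1
Longest match has length 3 at offset 3.
next_char = character at position 7 + 3 = 10 -> 'e'

Best match: offset=3, length=3 (matching 'bba' starting at position 4)
LZ77 triple: (3, 3, 'e')


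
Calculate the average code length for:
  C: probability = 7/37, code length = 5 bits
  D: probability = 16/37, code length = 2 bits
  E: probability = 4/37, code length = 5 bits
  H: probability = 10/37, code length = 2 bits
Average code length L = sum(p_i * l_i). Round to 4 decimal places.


Weighted contributions p_i * l_i:
  C: (7/37) * 5 = 35/37
  D: (16/37) * 2 = 32/37
  E: (4/37) * 5 = 20/37
  H: (10/37) * 2 = 20/37
Sum = (35 + 32 + 20 + 20)/37 = 107/37

L = 107/37 = 2.8919 bits/symbol


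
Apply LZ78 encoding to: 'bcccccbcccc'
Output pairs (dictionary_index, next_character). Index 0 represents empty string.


LZ78 encoding steps:
Dictionary: {0: ''}
Step 1: w='' (idx 0), next='b' -> output (0, 'b'), add 'b' as idx 1
Step 2: w='' (idx 0), next='c' -> output (0, 'c'), add 'c' as idx 2
Step 3: w='c' (idx 2), next='c' -> output (2, 'c'), add 'cc' as idx 3
Step 4: w='cc' (idx 3), next='b' -> output (3, 'b'), add 'ccb' as idx 4
Step 5: w='cc' (idx 3), next='c' -> output (3, 'c'), add 'ccc' as idx 5
Step 6: w='c' (idx 2), end of input -> output (2, '')


Encoded: [(0, 'b'), (0, 'c'), (2, 'c'), (3, 'b'), (3, 'c'), (2, '')]


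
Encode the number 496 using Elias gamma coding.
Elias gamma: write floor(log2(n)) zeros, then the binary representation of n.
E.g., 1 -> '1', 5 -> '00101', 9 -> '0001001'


num_bits = floor(log2(496)) + 1 = 9
leading_zeros = num_bits - 1 = 8
binary(496) = 111110000

Elias gamma(496) = '00000000' + '111110000' = 00000000111110000 (17 bits)


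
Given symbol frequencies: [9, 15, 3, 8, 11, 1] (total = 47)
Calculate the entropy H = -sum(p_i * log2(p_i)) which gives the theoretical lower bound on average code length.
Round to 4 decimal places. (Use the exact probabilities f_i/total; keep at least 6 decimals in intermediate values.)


Per-symbol terms -p_i * log2(p_i) with p_i = f_i/47:
  p = 9/47 = 0.191489: log2(p) = -2.384664, -p*log2(p) = 0.456638
  p = 15/47 = 0.319149: log2(p) = -1.647698, -p*log2(p) = 0.525861
  p = 3/47 = 0.063830: log2(p) = -3.969626, -p*log2(p) = 0.253380
  p = 8/47 = 0.170213: log2(p) = -2.554589, -p*log2(p) = 0.434824
  p = 11/47 = 0.234043: log2(p) = -2.095157, -p*log2(p) = 0.490356
  p = 1/47 = 0.021277: log2(p) = -5.554589, -p*log2(p) = 0.118183
H = 0.456638 + 0.525861 + 0.253380 + 0.434824 + 0.490356 + 0.118183 = 2.279242

H = 2.2792 bits/symbol


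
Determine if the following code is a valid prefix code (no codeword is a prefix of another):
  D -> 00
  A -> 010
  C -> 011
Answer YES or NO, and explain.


Checking each pair (does one codeword prefix another?):
  D='00' vs A='010': no prefix
  D='00' vs C='011': no prefix
  A='010' vs D='00': no prefix
  A='010' vs C='011': no prefix
  C='011' vs D='00': no prefix
  C='011' vs A='010': no prefix
No violation found over all pairs.

YES -- this is a valid prefix code. No codeword is a prefix of any other codeword.


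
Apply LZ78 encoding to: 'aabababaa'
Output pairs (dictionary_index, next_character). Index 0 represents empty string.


LZ78 encoding steps:
Dictionary: {0: ''}
Step 1: w='' (idx 0), next='a' -> output (0, 'a'), add 'a' as idx 1
Step 2: w='a' (idx 1), next='b' -> output (1, 'b'), add 'ab' as idx 2
Step 3: w='ab' (idx 2), next='a' -> output (2, 'a'), add 'aba' as idx 3
Step 4: w='' (idx 0), next='b' -> output (0, 'b'), add 'b' as idx 4
Step 5: w='a' (idx 1), next='a' -> output (1, 'a'), add 'aa' as idx 5


Encoded: [(0, 'a'), (1, 'b'), (2, 'a'), (0, 'b'), (1, 'a')]


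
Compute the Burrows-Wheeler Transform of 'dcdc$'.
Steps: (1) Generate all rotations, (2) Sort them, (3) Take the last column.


Rotations (sorted):
  0: $dcdc -> last char: c
  1: c$dcd -> last char: d
  2: cdc$d -> last char: d
  3: dc$dc -> last char: c
  4: dcdc$ -> last char: $


BWT = cddc$


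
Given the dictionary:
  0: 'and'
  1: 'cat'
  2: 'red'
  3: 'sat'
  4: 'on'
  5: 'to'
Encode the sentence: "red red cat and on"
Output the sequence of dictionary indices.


Look up each word in the dictionary:
  'red' -> 2
  'red' -> 2
  'cat' -> 1
  'and' -> 0
  'on' -> 4

Encoded: [2, 2, 1, 0, 4]


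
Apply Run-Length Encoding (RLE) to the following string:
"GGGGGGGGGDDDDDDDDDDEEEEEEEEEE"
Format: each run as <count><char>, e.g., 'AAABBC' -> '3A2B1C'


Scanning runs left to right:
  i=0: run of 'G' x 9 -> '9G'
  i=9: run of 'D' x 10 -> '10D'
  i=19: run of 'E' x 10 -> '10E'

RLE = 9G10D10E


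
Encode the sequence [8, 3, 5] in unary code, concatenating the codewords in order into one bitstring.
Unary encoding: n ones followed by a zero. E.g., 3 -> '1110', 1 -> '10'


Encode each number as n ones followed by a terminating 0:
  8 -> 111111110 (9 bits)
  3 -> 1110 (4 bits)
  5 -> 111110 (6 bits)
Total length = 9 + 4 + 6 = 19 bits.

Unary([8, 3, 5]) = 1111111101110111110 (19 bits)


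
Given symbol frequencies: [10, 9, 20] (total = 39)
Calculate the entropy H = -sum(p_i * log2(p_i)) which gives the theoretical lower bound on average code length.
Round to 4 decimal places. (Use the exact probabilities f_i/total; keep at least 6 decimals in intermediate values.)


Per-symbol terms -p_i * log2(p_i) with p_i = f_i/39:
  p = 10/39 = 0.256410: log2(p) = -1.963474, -p*log2(p) = 0.503455
  p = 9/39 = 0.230769: log2(p) = -2.115477, -p*log2(p) = 0.488187
  p = 20/39 = 0.512821: log2(p) = -0.963474, -p*log2(p) = 0.494089
H = 0.503455 + 0.488187 + 0.494089 = 1.485731

H = 1.4857 bits/symbol


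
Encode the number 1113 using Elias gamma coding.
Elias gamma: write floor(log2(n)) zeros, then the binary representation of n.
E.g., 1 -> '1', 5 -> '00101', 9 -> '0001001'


num_bits = floor(log2(1113)) + 1 = 11
leading_zeros = num_bits - 1 = 10
binary(1113) = 10001011001

Elias gamma(1113) = '0000000000' + '10001011001' = 000000000010001011001 (21 bits)


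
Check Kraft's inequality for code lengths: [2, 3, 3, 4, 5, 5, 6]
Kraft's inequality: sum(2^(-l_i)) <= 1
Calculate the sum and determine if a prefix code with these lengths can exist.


Sum = 2^(-2) + 2^(-3) + 2^(-3) + 2^(-4) + 2^(-5) + 2^(-5) + 2^(-6)
    = 0.25 + 0.125 + 0.125 + 0.0625 + 0.03125 + 0.03125 + 0.015625
    = 41/64 = 0.640625
Since 0.640625 <= 1, Kraft's inequality IS satisfied.
A prefix code with these lengths CAN exist.

Kraft sum = 0.640625. Satisfied.


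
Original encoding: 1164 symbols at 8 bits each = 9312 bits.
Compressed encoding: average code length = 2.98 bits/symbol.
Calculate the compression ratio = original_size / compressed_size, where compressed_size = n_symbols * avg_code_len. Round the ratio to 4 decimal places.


original_size = n_symbols * orig_bits = 1164 * 8 = 9312 bits
compressed_size = n_symbols * avg_code_len = 1164 * 2.98 = 3468.72 bits
ratio = original_size / compressed_size = 9312 / 3468.72 = 2.6846

Compression ratio = 2.6846


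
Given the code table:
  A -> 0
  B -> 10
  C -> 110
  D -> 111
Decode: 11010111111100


Decoding:
110 -> C
10 -> B
111 -> D
111 -> D
10 -> B
0 -> A


Result: CBDDBA


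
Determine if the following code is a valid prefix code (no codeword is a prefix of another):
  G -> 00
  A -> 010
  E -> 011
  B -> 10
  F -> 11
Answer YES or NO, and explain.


Checking each pair (does one codeword prefix another?):
  G='00' vs A='010': no prefix
  G='00' vs E='011': no prefix
  G='00' vs B='10': no prefix
  G='00' vs F='11': no prefix
  A='010' vs G='00': no prefix
  A='010' vs E='011': no prefix
  A='010' vs B='10': no prefix
  A='010' vs F='11': no prefix
  E='011' vs G='00': no prefix
  E='011' vs A='010': no prefix
  E='011' vs B='10': no prefix
  E='011' vs F='11': no prefix
  B='10' vs G='00': no prefix
  B='10' vs A='010': no prefix
  B='10' vs E='011': no prefix
  B='10' vs F='11': no prefix
  F='11' vs G='00': no prefix
  F='11' vs A='010': no prefix
  F='11' vs E='011': no prefix
  F='11' vs B='10': no prefix
No violation found over all pairs.

YES -- this is a valid prefix code. No codeword is a prefix of any other codeword.


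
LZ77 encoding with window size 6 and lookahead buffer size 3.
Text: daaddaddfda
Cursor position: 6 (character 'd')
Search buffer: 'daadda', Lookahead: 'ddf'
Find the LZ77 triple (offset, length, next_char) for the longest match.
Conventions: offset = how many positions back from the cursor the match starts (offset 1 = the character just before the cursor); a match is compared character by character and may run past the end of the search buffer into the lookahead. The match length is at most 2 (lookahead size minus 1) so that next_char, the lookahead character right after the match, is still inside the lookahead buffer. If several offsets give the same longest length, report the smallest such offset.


Try each offset into the search buffer:
  offset=1 (pos 5, char 'a'): match length 0
  offset=2 (pos 4, char 'd'): match length 1
  offset=3 (pos 3, char 'd'): match length 2
  offset=4 (pos 2, char 'a'): match length 0
  offset=5 (pos 1, char 'a'): match length 0
  offset=6 (pos 0, char 'd'): match length 1
Longest match has length 2 at offset 3.
next_char = character at position 6 + 2 = 8 -> 'f'

Best match: offset=3, length=2 (matching 'dd' starting at position 3)
LZ77 triple: (3, 2, 'f')


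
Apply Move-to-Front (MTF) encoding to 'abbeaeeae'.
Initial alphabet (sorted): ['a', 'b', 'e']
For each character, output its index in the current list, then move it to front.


MTF encoding:
'a': index 0 in ['a', 'b', 'e'] -> ['a', 'b', 'e']
'b': index 1 in ['a', 'b', 'e'] -> ['b', 'a', 'e']
'b': index 0 in ['b', 'a', 'e'] -> ['b', 'a', 'e']
'e': index 2 in ['b', 'a', 'e'] -> ['e', 'b', 'a']
'a': index 2 in ['e', 'b', 'a'] -> ['a', 'e', 'b']
'e': index 1 in ['a', 'e', 'b'] -> ['e', 'a', 'b']
'e': index 0 in ['e', 'a', 'b'] -> ['e', 'a', 'b']
'a': index 1 in ['e', 'a', 'b'] -> ['a', 'e', 'b']
'e': index 1 in ['a', 'e', 'b'] -> ['e', 'a', 'b']


Output: [0, 1, 0, 2, 2, 1, 0, 1, 1]


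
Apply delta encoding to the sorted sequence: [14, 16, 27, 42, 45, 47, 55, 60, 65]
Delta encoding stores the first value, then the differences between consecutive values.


First value: 14
Deltas:
  16 - 14 = 2
  27 - 16 = 11
  42 - 27 = 15
  45 - 42 = 3
  47 - 45 = 2
  55 - 47 = 8
  60 - 55 = 5
  65 - 60 = 5


Delta encoded: [14, 2, 11, 15, 3, 2, 8, 5, 5]


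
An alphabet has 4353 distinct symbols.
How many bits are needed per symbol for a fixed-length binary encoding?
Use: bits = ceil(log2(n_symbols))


log2(4353) = 12.0878
Bracket: 2^12 = 4096 < 4353 <= 2^13 = 8192
So ceil(log2(4353)) = 13

bits = ceil(log2(4353)) = ceil(12.0878) = 13 bits


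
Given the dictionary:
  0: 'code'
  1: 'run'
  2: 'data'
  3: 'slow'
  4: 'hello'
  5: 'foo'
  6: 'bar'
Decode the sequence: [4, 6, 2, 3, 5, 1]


Look up each index in the dictionary:
  4 -> 'hello'
  6 -> 'bar'
  2 -> 'data'
  3 -> 'slow'
  5 -> 'foo'
  1 -> 'run'

Decoded: "hello bar data slow foo run"


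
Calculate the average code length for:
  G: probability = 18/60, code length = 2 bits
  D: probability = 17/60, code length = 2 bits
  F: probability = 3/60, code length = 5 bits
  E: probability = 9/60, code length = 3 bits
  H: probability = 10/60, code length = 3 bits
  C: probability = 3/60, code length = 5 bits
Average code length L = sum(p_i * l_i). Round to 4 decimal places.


Weighted contributions p_i * l_i:
  G: (18/60) * 2 = 36/60
  D: (17/60) * 2 = 34/60
  F: (3/60) * 5 = 15/60
  E: (9/60) * 3 = 27/60
  H: (10/60) * 3 = 30/60
  C: (3/60) * 5 = 15/60
Sum = (36 + 34 + 15 + 27 + 30 + 15)/60 = 157/60

L = 157/60 = 2.6167 bits/symbol


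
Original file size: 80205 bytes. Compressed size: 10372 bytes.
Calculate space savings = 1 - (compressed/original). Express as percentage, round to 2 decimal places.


ratio = compressed/original = 10372/80205 = 0.129319
savings = 1 - ratio = 1 - 0.129319 = 0.870681
as a percentage: 0.870681 * 100 = 87.07%

Space savings = 1 - 10372/80205 = 87.07%


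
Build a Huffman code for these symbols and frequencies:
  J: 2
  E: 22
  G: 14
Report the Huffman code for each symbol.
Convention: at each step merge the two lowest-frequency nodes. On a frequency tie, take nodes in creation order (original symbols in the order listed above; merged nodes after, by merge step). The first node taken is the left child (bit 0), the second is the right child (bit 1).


Huffman tree construction:
Step 1: Merge J(2) + G(14) = 16
Step 2: Merge (J+G)(16) + E(22) = 38
Read each symbol's code off the tree from the root (left child = 0, right child = 1).

Codes:
  J: 00 (length 2)
  E: 1 (length 1)
  G: 01 (length 2)
Average code length: 54/38 = 1.4211 bits/symbol


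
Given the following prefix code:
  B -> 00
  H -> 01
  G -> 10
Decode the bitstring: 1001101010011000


Decoding step by step:
Bits 10 -> G
Bits 01 -> H
Bits 10 -> G
Bits 10 -> G
Bits 10 -> G
Bits 01 -> H
Bits 10 -> G
Bits 00 -> B


Decoded message: GHGGGHGB


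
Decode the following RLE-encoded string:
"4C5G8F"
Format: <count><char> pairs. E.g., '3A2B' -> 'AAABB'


Expanding each <count><char> pair:
  4C -> 'CCCC'
  5G -> 'GGGGG'
  8F -> 'FFFFFFFF'

Decoded = CCCCGGGGGFFFFFFFF


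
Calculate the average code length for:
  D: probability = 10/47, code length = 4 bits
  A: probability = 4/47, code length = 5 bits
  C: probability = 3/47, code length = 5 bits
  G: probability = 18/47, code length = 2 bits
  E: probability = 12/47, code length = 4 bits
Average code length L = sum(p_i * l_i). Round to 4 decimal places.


Weighted contributions p_i * l_i:
  D: (10/47) * 4 = 40/47
  A: (4/47) * 5 = 20/47
  C: (3/47) * 5 = 15/47
  G: (18/47) * 2 = 36/47
  E: (12/47) * 4 = 48/47
Sum = (40 + 20 + 15 + 36 + 48)/47 = 159/47

L = 159/47 = 3.3830 bits/symbol


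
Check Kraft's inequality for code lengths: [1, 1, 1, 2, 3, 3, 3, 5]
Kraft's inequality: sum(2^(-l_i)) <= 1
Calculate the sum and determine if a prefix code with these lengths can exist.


Sum = 2^(-1) + 2^(-1) + 2^(-1) + 2^(-2) + 2^(-3) + 2^(-3) + 2^(-3) + 2^(-5)
    = 0.5 + 0.5 + 0.5 + 0.25 + 0.125 + 0.125 + 0.125 + 0.03125
    = 69/32 = 2.15625
Since 2.15625 > 1, Kraft's inequality is NOT satisfied.
A prefix code with these lengths CANNOT exist.

Kraft sum = 2.15625. Not satisfied.


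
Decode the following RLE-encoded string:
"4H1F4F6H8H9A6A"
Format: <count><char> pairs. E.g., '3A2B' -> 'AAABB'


Expanding each <count><char> pair:
  4H -> 'HHHH'
  1F -> 'F'
  4F -> 'FFFF'
  6H -> 'HHHHHH'
  8H -> 'HHHHHHHH'
  9A -> 'AAAAAAAAA'
  6A -> 'AAAAAA'

Decoded = HHHHFFFFFHHHHHHHHHHHHHHAAAAAAAAAAAAAAA


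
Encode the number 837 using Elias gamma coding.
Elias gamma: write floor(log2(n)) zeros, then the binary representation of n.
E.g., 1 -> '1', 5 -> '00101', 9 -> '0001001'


num_bits = floor(log2(837)) + 1 = 10
leading_zeros = num_bits - 1 = 9
binary(837) = 1101000101

Elias gamma(837) = '000000000' + '1101000101' = 0000000001101000101 (19 bits)


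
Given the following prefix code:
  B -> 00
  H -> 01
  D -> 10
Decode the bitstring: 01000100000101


Decoding step by step:
Bits 01 -> H
Bits 00 -> B
Bits 01 -> H
Bits 00 -> B
Bits 00 -> B
Bits 01 -> H
Bits 01 -> H


Decoded message: HBHBBHH


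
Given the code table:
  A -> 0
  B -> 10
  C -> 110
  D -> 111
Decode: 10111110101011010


Decoding:
10 -> B
111 -> D
110 -> C
10 -> B
10 -> B
110 -> C
10 -> B


Result: BDCBBCB


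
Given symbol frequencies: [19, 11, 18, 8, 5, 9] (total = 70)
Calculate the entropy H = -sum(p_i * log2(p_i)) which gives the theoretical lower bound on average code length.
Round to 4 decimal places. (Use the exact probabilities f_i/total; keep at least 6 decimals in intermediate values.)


Per-symbol terms -p_i * log2(p_i) with p_i = f_i/70:
  p = 19/70 = 0.271429: log2(p) = -1.881356, -p*log2(p) = 0.510654
  p = 11/70 = 0.157143: log2(p) = -2.669851, -p*log2(p) = 0.419548
  p = 18/70 = 0.257143: log2(p) = -1.959358, -p*log2(p) = 0.503835
  p = 8/70 = 0.114286: log2(p) = -3.129283, -p*log2(p) = 0.357632
  p = 5/70 = 0.071429: log2(p) = -3.807355, -p*log2(p) = 0.271954
  p = 9/70 = 0.128571: log2(p) = -2.959358, -p*log2(p) = 0.380489
H = 0.510654 + 0.419548 + 0.503835 + 0.357632 + 0.271954 + 0.380489 = 2.444112

H = 2.4441 bits/symbol


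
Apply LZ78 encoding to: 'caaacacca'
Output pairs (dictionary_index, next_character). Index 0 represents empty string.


LZ78 encoding steps:
Dictionary: {0: ''}
Step 1: w='' (idx 0), next='c' -> output (0, 'c'), add 'c' as idx 1
Step 2: w='' (idx 0), next='a' -> output (0, 'a'), add 'a' as idx 2
Step 3: w='a' (idx 2), next='a' -> output (2, 'a'), add 'aa' as idx 3
Step 4: w='c' (idx 1), next='a' -> output (1, 'a'), add 'ca' as idx 4
Step 5: w='c' (idx 1), next='c' -> output (1, 'c'), add 'cc' as idx 5
Step 6: w='a' (idx 2), end of input -> output (2, '')


Encoded: [(0, 'c'), (0, 'a'), (2, 'a'), (1, 'a'), (1, 'c'), (2, '')]


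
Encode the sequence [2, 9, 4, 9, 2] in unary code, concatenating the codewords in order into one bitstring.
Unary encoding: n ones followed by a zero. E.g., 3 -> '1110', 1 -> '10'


Encode each number as n ones followed by a terminating 0:
  2 -> 110 (3 bits)
  9 -> 1111111110 (10 bits)
  4 -> 11110 (5 bits)
  9 -> 1111111110 (10 bits)
  2 -> 110 (3 bits)
Total length = 3 + 10 + 5 + 10 + 3 = 31 bits.

Unary([2, 9, 4, 9, 2]) = 1101111111110111101111111110110 (31 bits)


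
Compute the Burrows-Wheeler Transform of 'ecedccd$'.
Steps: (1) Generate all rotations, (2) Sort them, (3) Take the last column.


Rotations (sorted):
  0: $ecedccd -> last char: d
  1: ccd$eced -> last char: d
  2: cd$ecedc -> last char: c
  3: cedccd$e -> last char: e
  4: d$ecedcc -> last char: c
  5: dccd$ece -> last char: e
  6: ecedccd$ -> last char: $
  7: edccd$ec -> last char: c


BWT = ddcece$c


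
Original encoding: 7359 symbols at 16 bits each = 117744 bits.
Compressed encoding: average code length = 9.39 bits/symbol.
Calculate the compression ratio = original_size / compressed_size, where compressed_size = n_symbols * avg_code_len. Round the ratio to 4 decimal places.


original_size = n_symbols * orig_bits = 7359 * 16 = 117744 bits
compressed_size = n_symbols * avg_code_len = 7359 * 9.39 = 69101.01 bits
ratio = original_size / compressed_size = 117744 / 69101.01 = 1.7039

Compression ratio = 1.7039


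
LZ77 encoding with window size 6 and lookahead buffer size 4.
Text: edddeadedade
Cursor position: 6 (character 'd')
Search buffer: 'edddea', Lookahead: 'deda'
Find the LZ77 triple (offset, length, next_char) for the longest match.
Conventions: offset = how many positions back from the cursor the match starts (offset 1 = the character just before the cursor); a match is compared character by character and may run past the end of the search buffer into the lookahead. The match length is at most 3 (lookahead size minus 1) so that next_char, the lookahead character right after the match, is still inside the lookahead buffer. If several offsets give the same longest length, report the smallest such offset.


Try each offset into the search buffer:
  offset=1 (pos 5, char 'a'): match length 0
  offset=2 (pos 4, char 'e'): match length 0
  offset=3 (pos 3, char 'd'): match length 2
  offset=4 (pos 2, char 'd'): match length 1
  offset=5 (pos 1, char 'd'): match length 1
  offset=6 (pos 0, char 'e'): match length 0
Longest match has length 2 at offset 3.
next_char = character at position 6 + 2 = 8 -> 'd'

Best match: offset=3, length=2 (matching 'de' starting at position 3)
LZ77 triple: (3, 2, 'd')


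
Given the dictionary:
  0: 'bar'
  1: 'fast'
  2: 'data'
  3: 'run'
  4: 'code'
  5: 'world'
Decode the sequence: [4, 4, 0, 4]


Look up each index in the dictionary:
  4 -> 'code'
  4 -> 'code'
  0 -> 'bar'
  4 -> 'code'

Decoded: "code code bar code"


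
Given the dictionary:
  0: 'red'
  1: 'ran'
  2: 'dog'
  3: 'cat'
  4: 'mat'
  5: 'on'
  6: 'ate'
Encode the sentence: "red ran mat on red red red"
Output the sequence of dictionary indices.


Look up each word in the dictionary:
  'red' -> 0
  'ran' -> 1
  'mat' -> 4
  'on' -> 5
  'red' -> 0
  'red' -> 0
  'red' -> 0

Encoded: [0, 1, 4, 5, 0, 0, 0]


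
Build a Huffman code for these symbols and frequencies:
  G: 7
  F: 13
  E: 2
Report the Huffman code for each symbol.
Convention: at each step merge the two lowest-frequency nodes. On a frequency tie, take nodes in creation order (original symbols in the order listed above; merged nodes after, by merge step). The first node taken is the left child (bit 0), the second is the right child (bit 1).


Huffman tree construction:
Step 1: Merge E(2) + G(7) = 9
Step 2: Merge (E+G)(9) + F(13) = 22
Read each symbol's code off the tree from the root (left child = 0, right child = 1).

Codes:
  G: 01 (length 2)
  F: 1 (length 1)
  E: 00 (length 2)
Average code length: 31/22 = 1.4091 bits/symbol


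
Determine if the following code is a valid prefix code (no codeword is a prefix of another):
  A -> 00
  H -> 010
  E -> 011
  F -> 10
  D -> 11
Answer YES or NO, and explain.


Checking each pair (does one codeword prefix another?):
  A='00' vs H='010': no prefix
  A='00' vs E='011': no prefix
  A='00' vs F='10': no prefix
  A='00' vs D='11': no prefix
  H='010' vs A='00': no prefix
  H='010' vs E='011': no prefix
  H='010' vs F='10': no prefix
  H='010' vs D='11': no prefix
  E='011' vs A='00': no prefix
  E='011' vs H='010': no prefix
  E='011' vs F='10': no prefix
  E='011' vs D='11': no prefix
  F='10' vs A='00': no prefix
  F='10' vs H='010': no prefix
  F='10' vs E='011': no prefix
  F='10' vs D='11': no prefix
  D='11' vs A='00': no prefix
  D='11' vs H='010': no prefix
  D='11' vs E='011': no prefix
  D='11' vs F='10': no prefix
No violation found over all pairs.

YES -- this is a valid prefix code. No codeword is a prefix of any other codeword.


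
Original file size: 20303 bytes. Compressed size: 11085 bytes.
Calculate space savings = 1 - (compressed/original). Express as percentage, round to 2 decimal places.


ratio = compressed/original = 11085/20303 = 0.545978
savings = 1 - ratio = 1 - 0.545978 = 0.454022
as a percentage: 0.454022 * 100 = 45.4%

Space savings = 1 - 11085/20303 = 45.4%


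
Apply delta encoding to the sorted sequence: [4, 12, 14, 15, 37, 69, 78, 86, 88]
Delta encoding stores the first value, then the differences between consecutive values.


First value: 4
Deltas:
  12 - 4 = 8
  14 - 12 = 2
  15 - 14 = 1
  37 - 15 = 22
  69 - 37 = 32
  78 - 69 = 9
  86 - 78 = 8
  88 - 86 = 2


Delta encoded: [4, 8, 2, 1, 22, 32, 9, 8, 2]


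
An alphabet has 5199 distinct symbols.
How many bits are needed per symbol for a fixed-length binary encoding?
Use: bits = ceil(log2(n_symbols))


log2(5199) = 12.344
Bracket: 2^12 = 4096 < 5199 <= 2^13 = 8192
So ceil(log2(5199)) = 13

bits = ceil(log2(5199)) = ceil(12.344) = 13 bits


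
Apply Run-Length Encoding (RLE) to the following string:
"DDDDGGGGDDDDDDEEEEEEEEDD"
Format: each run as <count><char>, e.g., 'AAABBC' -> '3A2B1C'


Scanning runs left to right:
  i=0: run of 'D' x 4 -> '4D'
  i=4: run of 'G' x 4 -> '4G'
  i=8: run of 'D' x 6 -> '6D'
  i=14: run of 'E' x 8 -> '8E'
  i=22: run of 'D' x 2 -> '2D'

RLE = 4D4G6D8E2D


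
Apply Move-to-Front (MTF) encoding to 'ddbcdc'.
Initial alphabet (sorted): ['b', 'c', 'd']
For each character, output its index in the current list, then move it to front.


MTF encoding:
'd': index 2 in ['b', 'c', 'd'] -> ['d', 'b', 'c']
'd': index 0 in ['d', 'b', 'c'] -> ['d', 'b', 'c']
'b': index 1 in ['d', 'b', 'c'] -> ['b', 'd', 'c']
'c': index 2 in ['b', 'd', 'c'] -> ['c', 'b', 'd']
'd': index 2 in ['c', 'b', 'd'] -> ['d', 'c', 'b']
'c': index 1 in ['d', 'c', 'b'] -> ['c', 'd', 'b']


Output: [2, 0, 1, 2, 2, 1]


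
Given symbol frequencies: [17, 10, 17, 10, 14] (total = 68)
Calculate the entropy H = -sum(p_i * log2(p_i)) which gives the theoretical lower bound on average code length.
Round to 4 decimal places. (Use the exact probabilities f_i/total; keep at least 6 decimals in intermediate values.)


Per-symbol terms -p_i * log2(p_i) with p_i = f_i/68:
  p = 17/68 = 0.250000: log2(p) = -2.000000, -p*log2(p) = 0.500000
  p = 10/68 = 0.147059: log2(p) = -2.765535, -p*log2(p) = 0.406696
  p = 17/68 = 0.250000: log2(p) = -2.000000, -p*log2(p) = 0.500000
  p = 10/68 = 0.147059: log2(p) = -2.765535, -p*log2(p) = 0.406696
  p = 14/68 = 0.205882: log2(p) = -2.280108, -p*log2(p) = 0.469434
H = 0.500000 + 0.406696 + 0.500000 + 0.406696 + 0.469434 = 2.282826

H = 2.2828 bits/symbol


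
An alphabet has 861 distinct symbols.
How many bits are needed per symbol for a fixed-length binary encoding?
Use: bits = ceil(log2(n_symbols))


log2(861) = 9.7499
Bracket: 2^9 = 512 < 861 <= 2^10 = 1024
So ceil(log2(861)) = 10

bits = ceil(log2(861)) = ceil(9.7499) = 10 bits


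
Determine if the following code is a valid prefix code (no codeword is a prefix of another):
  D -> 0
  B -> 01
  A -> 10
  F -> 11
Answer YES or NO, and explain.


Checking each pair (does one codeword prefix another?):
  D='0' vs B='01': prefix -- VIOLATION

NO -- this is NOT a valid prefix code. D (0) is a prefix of B (01).


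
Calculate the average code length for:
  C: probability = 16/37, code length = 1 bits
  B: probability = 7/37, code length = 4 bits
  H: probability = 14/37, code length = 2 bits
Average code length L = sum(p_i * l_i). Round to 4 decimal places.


Weighted contributions p_i * l_i:
  C: (16/37) * 1 = 16/37
  B: (7/37) * 4 = 28/37
  H: (14/37) * 2 = 28/37
Sum = (16 + 28 + 28)/37 = 72/37

L = 72/37 = 1.9459 bits/symbol
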